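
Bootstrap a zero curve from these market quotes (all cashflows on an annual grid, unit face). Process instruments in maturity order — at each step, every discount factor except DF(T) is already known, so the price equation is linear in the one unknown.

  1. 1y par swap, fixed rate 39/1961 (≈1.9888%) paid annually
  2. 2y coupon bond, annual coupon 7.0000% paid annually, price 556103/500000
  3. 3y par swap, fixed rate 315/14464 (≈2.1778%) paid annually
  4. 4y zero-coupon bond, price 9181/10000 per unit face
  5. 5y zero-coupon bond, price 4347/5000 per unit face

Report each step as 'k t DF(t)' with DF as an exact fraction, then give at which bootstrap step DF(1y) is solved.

step 1 [1y] swap r/1=39/1961: DF=(1 − 39/1961·(0))/(1+39/1961) = 1961/2000 ≈ 0.980500
step 2 [2y] bond c/1=7/100: DF=(556103/500000 − 7/100·(0.980500))/(1+7/100) = 9753/10000 ≈ 0.975300
step 3 [3y] swap r/1=315/14464: DF=(1 − 315/14464·(0.980500+0.975300))/(1+315/14464) = 937/1000 ≈ 0.937000
step 4 [4y] zero: DF = P = 9181/10000 ≈ 0.918100
step 5 [5y] zero: DF = P = 4347/5000 ≈ 0.869400

1 1 1961/2000
2 2 9753/10000
3 3 937/1000
4 4 9181/10000
5 5 4347/5000
DF(1y) is solved at step 1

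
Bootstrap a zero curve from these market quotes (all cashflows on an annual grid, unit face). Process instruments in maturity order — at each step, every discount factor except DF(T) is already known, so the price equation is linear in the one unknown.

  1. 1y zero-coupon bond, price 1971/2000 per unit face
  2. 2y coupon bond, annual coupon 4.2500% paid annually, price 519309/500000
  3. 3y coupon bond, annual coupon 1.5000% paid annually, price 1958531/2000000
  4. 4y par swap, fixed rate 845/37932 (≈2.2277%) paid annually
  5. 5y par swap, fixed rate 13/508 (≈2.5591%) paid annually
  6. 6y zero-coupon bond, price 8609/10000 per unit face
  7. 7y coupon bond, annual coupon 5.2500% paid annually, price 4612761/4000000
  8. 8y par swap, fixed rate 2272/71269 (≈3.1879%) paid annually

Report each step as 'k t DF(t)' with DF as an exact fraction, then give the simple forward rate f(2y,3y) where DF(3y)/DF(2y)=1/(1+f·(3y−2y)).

step 1 [1y] zero: DF = P = 1971/2000 ≈ 0.985500
step 2 [2y] bond c/1=17/400: DF=(519309/500000 − 17/400·(0.985500))/(1+17/400) = 9561/10000 ≈ 0.956100
step 3 [3y] bond c/1=3/200: DF=(1958531/2000000 − 3/200·(0.985500+0.956100))/(1+3/200) = 9361/10000 ≈ 0.936100
step 4 [4y] swap r/1=845/37932: DF=(1 − 845/37932·(0.985500+0.956100+0.936100))/(1+845/37932) = 1831/2000 ≈ 0.915500
step 5 [5y] swap r/1=13/508: DF=(1 − 13/508·(0.985500+0.956100+0.936100+0.915500))/(1+13/508) = 2201/2500 ≈ 0.880400
step 6 [6y] zero: DF = P = 8609/10000 ≈ 0.860900
step 7 [7y] bond c/1=21/400: DF=(4612761/4000000 − 21/400·(0.985500+0.956100+0.936100+0.915500+0.880400+0.860900))/(1+21/400) = 2049/2500 ≈ 0.819600
step 8 [8y] swap r/1=2272/71269: DF=(1 − 2272/71269·(0.985500+0.956100+0.936100+0.915500+0.880400+0.860900+0.819600))/(1+2272/71269) = 483/625 ≈ 0.772800

1 1 1971/2000
2 2 9561/10000
3 3 9361/10000
4 4 1831/2000
5 5 2201/2500
6 6 8609/10000
7 7 2049/2500
8 8 483/625
f(2y,3y) = ((9561/10000)/(9361/10000) − 1)/(1) = 200/9361 ≈ 2.1365%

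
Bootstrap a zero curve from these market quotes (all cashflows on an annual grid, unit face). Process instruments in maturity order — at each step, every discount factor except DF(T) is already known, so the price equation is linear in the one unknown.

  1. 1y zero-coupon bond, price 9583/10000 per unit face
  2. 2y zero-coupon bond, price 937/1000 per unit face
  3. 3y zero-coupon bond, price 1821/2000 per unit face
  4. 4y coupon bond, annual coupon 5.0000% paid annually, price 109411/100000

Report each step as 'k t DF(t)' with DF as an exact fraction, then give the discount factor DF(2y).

step 1 [1y] zero: DF = P = 9583/10000 ≈ 0.958300
step 2 [2y] zero: DF = P = 937/1000 ≈ 0.937000
step 3 [3y] zero: DF = P = 1821/2000 ≈ 0.910500
step 4 [4y] bond c/1=1/20: DF=(109411/100000 − 1/20·(0.958300+0.937000+0.910500))/(1+1/20) = 2271/2500 ≈ 0.908400

1 1 9583/10000
2 2 937/1000
3 3 1821/2000
4 4 2271/2500
DF(2y) = 937/1000 ≈ 0.937000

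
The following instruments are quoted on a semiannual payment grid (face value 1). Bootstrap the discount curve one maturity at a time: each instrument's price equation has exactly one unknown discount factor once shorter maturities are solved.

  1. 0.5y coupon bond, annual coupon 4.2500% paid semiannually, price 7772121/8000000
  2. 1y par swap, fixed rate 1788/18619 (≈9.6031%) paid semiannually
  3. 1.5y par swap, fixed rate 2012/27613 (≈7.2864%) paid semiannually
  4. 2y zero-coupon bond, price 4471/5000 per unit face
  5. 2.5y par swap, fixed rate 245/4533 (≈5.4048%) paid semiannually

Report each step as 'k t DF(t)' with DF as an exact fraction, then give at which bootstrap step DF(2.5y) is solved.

1 1/2 9513/10000
2 1 4553/5000
3 3/2 4497/5000
4 2 4471/5000
5 5/2 351/400
DF(2.5y) is solved at step 5

step 1 [0.5y] bond c/2=17/800: DF=(7772121/8000000 − 17/800·(0))/(1+17/800) = 9513/10000 ≈ 0.951300
step 2 [1y] swap r/2=894/18619: DF=(1 − 894/18619·(0.951300))/(1+894/18619) = 4553/5000 ≈ 0.910600
step 3 [1.5y] swap r/2=1006/27613: DF=(1 − 1006/27613·(0.951300+0.910600))/(1+1006/27613) = 4497/5000 ≈ 0.899400
step 4 [2y] zero: DF = P = 4471/5000 ≈ 0.894200
step 5 [2.5y] swap r/2=245/9066: DF=(1 − 245/9066·(0.951300+0.910600+0.899400+0.894200))/(1+245/9066) = 351/400 ≈ 0.877500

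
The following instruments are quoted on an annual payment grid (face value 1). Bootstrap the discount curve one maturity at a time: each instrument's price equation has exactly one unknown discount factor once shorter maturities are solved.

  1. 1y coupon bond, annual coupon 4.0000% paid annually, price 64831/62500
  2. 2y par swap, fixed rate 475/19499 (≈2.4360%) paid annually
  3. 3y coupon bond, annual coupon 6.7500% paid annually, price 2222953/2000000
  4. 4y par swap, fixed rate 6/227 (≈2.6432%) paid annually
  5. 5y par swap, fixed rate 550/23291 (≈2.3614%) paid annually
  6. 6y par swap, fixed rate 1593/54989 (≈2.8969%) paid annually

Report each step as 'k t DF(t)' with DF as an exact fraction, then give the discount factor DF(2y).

step 1 [1y] bond c/1=1/25: DF=(64831/62500 − 1/25·(0))/(1+1/25) = 4987/5000 ≈ 0.997400
step 2 [2y] swap r/1=475/19499: DF=(1 − 475/19499·(0.997400))/(1+475/19499) = 381/400 ≈ 0.952500
step 3 [3y] bond c/1=27/400: DF=(2222953/2000000 − 27/400·(0.997400+0.952500))/(1+27/400) = 9179/10000 ≈ 0.917900
step 4 [4y] swap r/1=6/227: DF=(1 − 6/227·(0.997400+0.952500+0.917900))/(1+6/227) = 2251/2500 ≈ 0.900400
step 5 [5y] swap r/1=550/23291: DF=(1 − 550/23291·(0.997400+0.952500+0.917900+0.900400))/(1+550/23291) = 89/100 ≈ 0.890000
step 6 [6y] swap r/1=1593/54989: DF=(1 − 1593/54989·(0.997400+0.952500+0.917900+0.900400+0.890000))/(1+1593/54989) = 8407/10000 ≈ 0.840700

1 1 4987/5000
2 2 381/400
3 3 9179/10000
4 4 2251/2500
5 5 89/100
6 6 8407/10000
DF(2y) = 381/400 ≈ 0.952500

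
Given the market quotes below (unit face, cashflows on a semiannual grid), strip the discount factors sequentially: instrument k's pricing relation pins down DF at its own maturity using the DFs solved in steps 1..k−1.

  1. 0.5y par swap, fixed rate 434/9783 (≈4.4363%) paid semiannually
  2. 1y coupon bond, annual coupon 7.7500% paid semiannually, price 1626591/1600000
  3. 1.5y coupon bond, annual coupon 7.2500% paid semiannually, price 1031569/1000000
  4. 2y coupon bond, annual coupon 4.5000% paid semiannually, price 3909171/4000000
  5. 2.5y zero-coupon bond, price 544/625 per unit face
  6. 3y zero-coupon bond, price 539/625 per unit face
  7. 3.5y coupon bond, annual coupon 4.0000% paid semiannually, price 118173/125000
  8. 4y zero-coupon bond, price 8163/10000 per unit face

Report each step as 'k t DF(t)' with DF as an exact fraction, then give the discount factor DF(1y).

1 1/2 9783/10000
2 1 4711/5000
3 3/2 9283/10000
4 2 8931/10000
5 5/2 544/625
6 3 539/625
7 7/2 1639/2000
8 4 8163/10000
DF(1y) = 4711/5000 ≈ 0.942200

step 1 [0.5y] swap r/2=217/9783: DF=(1 − 217/9783·(0))/(1+217/9783) = 9783/10000 ≈ 0.978300
step 2 [1y] bond c/2=31/800: DF=(1626591/1600000 − 31/800·(0.978300))/(1+31/800) = 4711/5000 ≈ 0.942200
step 3 [1.5y] bond c/2=29/800: DF=(1031569/1000000 − 29/800·(0.978300+0.942200))/(1+29/800) = 9283/10000 ≈ 0.928300
step 4 [2y] bond c/2=9/400: DF=(3909171/4000000 − 9/400·(0.978300+0.942200+0.928300))/(1+9/400) = 8931/10000 ≈ 0.893100
step 5 [2.5y] zero: DF = P = 544/625 ≈ 0.870400
step 6 [3y] zero: DF = P = 539/625 ≈ 0.862400
step 7 [3.5y] bond c/2=1/50: DF=(118173/125000 − 1/50·(0.978300+0.942200+0.928300+0.893100+0.870400+0.862400))/(1+1/50) = 1639/2000 ≈ 0.819500
step 8 [4y] zero: DF = P = 8163/10000 ≈ 0.816300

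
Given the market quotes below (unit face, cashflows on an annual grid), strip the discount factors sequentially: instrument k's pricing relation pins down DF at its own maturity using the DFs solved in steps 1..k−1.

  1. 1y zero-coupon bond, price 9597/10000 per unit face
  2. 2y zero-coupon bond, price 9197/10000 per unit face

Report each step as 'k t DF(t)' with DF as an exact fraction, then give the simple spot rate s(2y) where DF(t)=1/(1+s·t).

step 1 [1y] zero: DF = P = 9597/10000 ≈ 0.959700
step 2 [2y] zero: DF = P = 9197/10000 ≈ 0.919700

1 1 9597/10000
2 2 9197/10000
s(2y) = (1/(9197/10000) − 1)/(2) = 803/18394 ≈ 4.3656%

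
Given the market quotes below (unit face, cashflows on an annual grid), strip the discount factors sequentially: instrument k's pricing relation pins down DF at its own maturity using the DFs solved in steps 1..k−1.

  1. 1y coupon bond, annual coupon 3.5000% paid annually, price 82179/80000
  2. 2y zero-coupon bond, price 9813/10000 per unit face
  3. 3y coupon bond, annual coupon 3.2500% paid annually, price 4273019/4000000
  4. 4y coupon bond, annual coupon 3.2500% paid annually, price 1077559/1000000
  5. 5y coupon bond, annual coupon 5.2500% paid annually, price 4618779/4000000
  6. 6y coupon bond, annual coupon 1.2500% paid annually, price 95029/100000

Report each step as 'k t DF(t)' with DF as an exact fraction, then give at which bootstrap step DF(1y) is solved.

step 1 [1y] bond c/1=7/200: DF=(82179/80000 − 7/200·(0))/(1+7/200) = 397/400 ≈ 0.992500
step 2 [2y] zero: DF = P = 9813/10000 ≈ 0.981300
step 3 [3y] bond c/1=13/400: DF=(4273019/4000000 − 13/400·(0.992500+0.981300))/(1+13/400) = 389/400 ≈ 0.972500
step 4 [4y] bond c/1=13/400: DF=(1077559/1000000 − 13/400·(0.992500+0.981300+0.972500))/(1+13/400) = 9509/10000 ≈ 0.950900
step 5 [5y] bond c/1=21/400: DF=(4618779/4000000 − 21/400·(0.992500+0.981300+0.972500+0.950900))/(1+21/400) = 9027/10000 ≈ 0.902700
step 6 [6y] bond c/1=1/80: DF=(95029/100000 − 1/80·(0.992500+0.981300+0.972500+0.950900+0.902700))/(1+1/80) = 8793/10000 ≈ 0.879300

1 1 397/400
2 2 9813/10000
3 3 389/400
4 4 9509/10000
5 5 9027/10000
6 6 8793/10000
DF(1y) is solved at step 1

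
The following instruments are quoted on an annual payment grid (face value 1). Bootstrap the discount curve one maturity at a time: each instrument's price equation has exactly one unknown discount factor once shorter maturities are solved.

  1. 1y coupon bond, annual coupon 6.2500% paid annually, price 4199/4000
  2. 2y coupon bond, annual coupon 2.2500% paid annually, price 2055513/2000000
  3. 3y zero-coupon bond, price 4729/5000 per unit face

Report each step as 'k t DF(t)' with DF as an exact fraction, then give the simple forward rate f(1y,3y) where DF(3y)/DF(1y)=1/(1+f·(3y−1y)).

step 1 [1y] bond c/1=1/16: DF=(4199/4000 − 1/16·(0))/(1+1/16) = 247/250 ≈ 0.988000
step 2 [2y] bond c/1=9/400: DF=(2055513/2000000 − 9/400·(0.988000))/(1+9/400) = 4917/5000 ≈ 0.983400
step 3 [3y] zero: DF = P = 4729/5000 ≈ 0.945800

1 1 247/250
2 2 4917/5000
3 3 4729/5000
f(1y,3y) = ((247/250)/(4729/5000) − 1)/(2) = 211/9458 ≈ 2.2309%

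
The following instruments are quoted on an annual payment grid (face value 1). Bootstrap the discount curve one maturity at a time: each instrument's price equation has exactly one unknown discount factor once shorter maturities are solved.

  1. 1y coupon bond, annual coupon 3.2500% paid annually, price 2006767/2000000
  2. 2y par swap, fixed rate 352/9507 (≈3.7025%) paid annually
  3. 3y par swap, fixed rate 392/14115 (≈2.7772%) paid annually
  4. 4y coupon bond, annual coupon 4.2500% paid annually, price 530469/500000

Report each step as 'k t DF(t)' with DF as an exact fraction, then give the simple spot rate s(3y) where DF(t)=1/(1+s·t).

step 1 [1y] bond c/1=13/400: DF=(2006767/2000000 − 13/400·(0))/(1+13/400) = 4859/5000 ≈ 0.971800
step 2 [2y] swap r/1=352/9507: DF=(1 − 352/9507·(0.971800))/(1+352/9507) = 581/625 ≈ 0.929600
step 3 [3y] swap r/1=392/14115: DF=(1 − 392/14115·(0.971800+0.929600))/(1+392/14115) = 576/625 ≈ 0.921600
step 4 [4y] bond c/1=17/400: DF=(530469/500000 − 17/400·(0.971800+0.929600+0.921600))/(1+17/400) = 4513/5000 ≈ 0.902600

1 1 4859/5000
2 2 581/625
3 3 576/625
4 4 4513/5000
s(3y) = (1/(576/625) − 1)/(3) = 49/1728 ≈ 2.8356%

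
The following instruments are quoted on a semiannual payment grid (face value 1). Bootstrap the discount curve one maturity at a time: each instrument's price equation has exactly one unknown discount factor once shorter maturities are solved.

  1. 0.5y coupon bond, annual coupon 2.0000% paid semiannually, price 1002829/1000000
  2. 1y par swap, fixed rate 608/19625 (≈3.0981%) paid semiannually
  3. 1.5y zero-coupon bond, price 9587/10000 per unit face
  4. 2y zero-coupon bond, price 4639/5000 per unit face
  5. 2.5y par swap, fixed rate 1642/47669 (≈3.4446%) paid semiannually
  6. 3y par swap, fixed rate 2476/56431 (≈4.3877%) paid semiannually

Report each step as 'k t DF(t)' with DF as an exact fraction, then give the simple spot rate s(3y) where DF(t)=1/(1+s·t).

step 1 [0.5y] bond c/2=1/100: DF=(1002829/1000000 − 1/100·(0))/(1+1/100) = 9929/10000 ≈ 0.992900
step 2 [1y] swap r/2=304/19625: DF=(1 − 304/19625·(0.992900))/(1+304/19625) = 606/625 ≈ 0.969600
step 3 [1.5y] zero: DF = P = 9587/10000 ≈ 0.958700
step 4 [2y] zero: DF = P = 4639/5000 ≈ 0.927800
step 5 [2.5y] swap r/2=821/47669: DF=(1 − 821/47669·(0.992900+0.969600+0.958700+0.927800))/(1+821/47669) = 9179/10000 ≈ 0.917900
step 6 [3y] swap r/2=1238/56431: DF=(1 − 1238/56431·(0.992900+0.969600+0.958700+0.927800+0.917900))/(1+1238/56431) = 4381/5000 ≈ 0.876200

1 1/2 9929/10000
2 1 606/625
3 3/2 9587/10000
4 2 4639/5000
5 5/2 9179/10000
6 3 4381/5000
s(3y) = (1/(4381/5000) − 1)/(3) = 619/13143 ≈ 4.7097%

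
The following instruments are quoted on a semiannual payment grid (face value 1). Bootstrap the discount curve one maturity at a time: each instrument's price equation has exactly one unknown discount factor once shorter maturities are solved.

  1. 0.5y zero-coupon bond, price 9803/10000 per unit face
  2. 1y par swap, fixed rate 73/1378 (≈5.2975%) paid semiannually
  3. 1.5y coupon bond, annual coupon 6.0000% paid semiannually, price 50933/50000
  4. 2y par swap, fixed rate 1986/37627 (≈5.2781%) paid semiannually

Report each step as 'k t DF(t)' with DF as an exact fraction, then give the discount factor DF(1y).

step 1 [0.5y] zero: DF = P = 9803/10000 ≈ 0.980300
step 2 [1y] swap r/2=73/2756: DF=(1 − 73/2756·(0.980300))/(1+73/2756) = 9489/10000 ≈ 0.948900
step 3 [1.5y] bond c/2=3/100: DF=(50933/50000 − 3/100·(0.980300+0.948900))/(1+3/100) = 583/625 ≈ 0.932800
step 4 [2y] swap r/2=993/37627: DF=(1 − 993/37627·(0.980300+0.948900+0.932800))/(1+993/37627) = 9007/10000 ≈ 0.900700

1 1/2 9803/10000
2 1 9489/10000
3 3/2 583/625
4 2 9007/10000
DF(1y) = 9489/10000 ≈ 0.948900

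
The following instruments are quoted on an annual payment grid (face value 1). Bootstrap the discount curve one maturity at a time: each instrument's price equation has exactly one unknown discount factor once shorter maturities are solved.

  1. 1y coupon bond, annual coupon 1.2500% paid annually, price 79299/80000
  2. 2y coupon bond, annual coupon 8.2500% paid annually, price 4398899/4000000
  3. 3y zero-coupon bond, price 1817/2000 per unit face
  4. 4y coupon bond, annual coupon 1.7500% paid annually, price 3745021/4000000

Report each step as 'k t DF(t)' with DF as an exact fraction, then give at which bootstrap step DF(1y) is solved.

step 1 [1y] bond c/1=1/80: DF=(79299/80000 − 1/80·(0))/(1+1/80) = 979/1000 ≈ 0.979000
step 2 [2y] bond c/1=33/400: DF=(4398899/4000000 − 33/400·(0.979000))/(1+33/400) = 9413/10000 ≈ 0.941300
step 3 [3y] zero: DF = P = 1817/2000 ≈ 0.908500
step 4 [4y] bond c/1=7/400: DF=(3745021/4000000 − 7/400·(0.979000+0.941300+0.908500))/(1+7/400) = 1743/2000 ≈ 0.871500

1 1 979/1000
2 2 9413/10000
3 3 1817/2000
4 4 1743/2000
DF(1y) is solved at step 1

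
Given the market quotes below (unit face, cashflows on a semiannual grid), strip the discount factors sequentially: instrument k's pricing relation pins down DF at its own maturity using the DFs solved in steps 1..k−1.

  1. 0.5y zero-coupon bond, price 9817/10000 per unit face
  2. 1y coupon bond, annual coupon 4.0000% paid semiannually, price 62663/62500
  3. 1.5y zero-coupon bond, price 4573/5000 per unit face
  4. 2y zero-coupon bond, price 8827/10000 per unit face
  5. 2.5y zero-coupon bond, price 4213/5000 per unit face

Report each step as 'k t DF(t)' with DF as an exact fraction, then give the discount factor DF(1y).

1 1/2 9817/10000
2 1 9637/10000
3 3/2 4573/5000
4 2 8827/10000
5 5/2 4213/5000
DF(1y) = 9637/10000 ≈ 0.963700

step 1 [0.5y] zero: DF = P = 9817/10000 ≈ 0.981700
step 2 [1y] bond c/2=1/50: DF=(62663/62500 − 1/50·(0.981700))/(1+1/50) = 9637/10000 ≈ 0.963700
step 3 [1.5y] zero: DF = P = 4573/5000 ≈ 0.914600
step 4 [2y] zero: DF = P = 8827/10000 ≈ 0.882700
step 5 [2.5y] zero: DF = P = 4213/5000 ≈ 0.842600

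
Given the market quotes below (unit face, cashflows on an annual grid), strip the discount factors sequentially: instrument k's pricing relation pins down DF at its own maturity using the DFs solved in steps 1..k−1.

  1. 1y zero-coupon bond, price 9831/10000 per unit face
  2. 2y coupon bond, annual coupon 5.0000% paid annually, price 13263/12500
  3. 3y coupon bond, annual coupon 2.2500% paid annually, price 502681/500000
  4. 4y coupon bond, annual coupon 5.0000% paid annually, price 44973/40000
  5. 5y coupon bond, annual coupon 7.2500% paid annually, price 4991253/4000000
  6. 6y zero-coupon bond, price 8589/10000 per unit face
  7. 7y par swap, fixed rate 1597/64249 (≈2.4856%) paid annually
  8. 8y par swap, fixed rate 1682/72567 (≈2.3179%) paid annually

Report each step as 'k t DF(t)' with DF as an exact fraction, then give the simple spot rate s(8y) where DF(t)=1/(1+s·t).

step 1 [1y] zero: DF = P = 9831/10000 ≈ 0.983100
step 2 [2y] bond c/1=1/20: DF=(13263/12500 − 1/20·(0.983100))/(1+1/20) = 9637/10000 ≈ 0.963700
step 3 [3y] bond c/1=9/400: DF=(502681/500000 − 9/400·(0.983100+0.963700))/(1+9/400) = 2351/2500 ≈ 0.940400
step 4 [4y] bond c/1=1/20: DF=(44973/40000 − 1/20·(0.983100+0.963700+0.940400))/(1+1/20) = 9333/10000 ≈ 0.933300
step 5 [5y] bond c/1=29/400: DF=(4991253/4000000 − 29/400·(0.983100+0.963700+0.940400+0.933300))/(1+29/400) = 2263/2500 ≈ 0.905200
step 6 [6y] zero: DF = P = 8589/10000 ≈ 0.858900
step 7 [7y] swap r/1=1597/64249: DF=(1 − 1597/64249·(0.983100+0.963700+0.940400+0.933300+0.905200+0.858900))/(1+1597/64249) = 8403/10000 ≈ 0.840300
step 8 [8y] swap r/1=1682/72567: DF=(1 − 1682/72567·(0.983100+0.963700+0.940400+0.933300+0.905200+0.858900+0.840300))/(1+1682/72567) = 4159/5000 ≈ 0.831800

1 1 9831/10000
2 2 9637/10000
3 3 2351/2500
4 4 9333/10000
5 5 2263/2500
6 6 8589/10000
7 7 8403/10000
8 8 4159/5000
s(8y) = (1/(4159/5000) − 1)/(8) = 841/33272 ≈ 2.5277%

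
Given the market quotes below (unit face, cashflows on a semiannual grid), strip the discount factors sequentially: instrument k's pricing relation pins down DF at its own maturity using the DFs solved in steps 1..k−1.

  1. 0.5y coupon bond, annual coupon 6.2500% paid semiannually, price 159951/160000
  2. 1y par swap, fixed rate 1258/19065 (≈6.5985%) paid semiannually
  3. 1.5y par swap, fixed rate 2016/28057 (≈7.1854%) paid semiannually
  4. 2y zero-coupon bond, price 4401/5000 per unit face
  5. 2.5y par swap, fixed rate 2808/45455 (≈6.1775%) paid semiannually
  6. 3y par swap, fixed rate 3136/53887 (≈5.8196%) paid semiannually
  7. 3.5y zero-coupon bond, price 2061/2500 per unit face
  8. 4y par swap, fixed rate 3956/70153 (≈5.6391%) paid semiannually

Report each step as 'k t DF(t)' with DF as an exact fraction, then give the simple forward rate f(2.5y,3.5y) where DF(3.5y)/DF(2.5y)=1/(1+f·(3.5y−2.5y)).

step 1 [0.5y] bond c/2=1/32: DF=(159951/160000 − 1/32·(0))/(1+1/32) = 4847/5000 ≈ 0.969400
step 2 [1y] swap r/2=629/19065: DF=(1 − 629/19065·(0.969400))/(1+629/19065) = 9371/10000 ≈ 0.937100
step 3 [1.5y] swap r/2=1008/28057: DF=(1 − 1008/28057·(0.969400+0.937100))/(1+1008/28057) = 562/625 ≈ 0.899200
step 4 [2y] zero: DF = P = 4401/5000 ≈ 0.880200
step 5 [2.5y] swap r/2=1404/45455: DF=(1 − 1404/45455·(0.969400+0.937100+0.899200+0.880200))/(1+1404/45455) = 2149/2500 ≈ 0.859600
step 6 [3y] swap r/2=1568/53887: DF=(1 − 1568/53887·(0.969400+0.937100+0.899200+0.880200+0.859600))/(1+1568/53887) = 527/625 ≈ 0.843200
step 7 [3.5y] zero: DF = P = 2061/2500 ≈ 0.824400
step 8 [4y] swap r/2=1978/70153: DF=(1 − 1978/70153·(0.969400+0.937100+0.899200+0.880200+0.859600+0.843200+0.824400))/(1+1978/70153) = 4011/5000 ≈ 0.802200

1 1/2 4847/5000
2 1 9371/10000
3 3/2 562/625
4 2 4401/5000
5 5/2 2149/2500
6 3 527/625
7 7/2 2061/2500
8 4 4011/5000
f(2.5y,3.5y) = ((2149/2500)/(2061/2500) − 1)/(1) = 88/2061 ≈ 4.2698%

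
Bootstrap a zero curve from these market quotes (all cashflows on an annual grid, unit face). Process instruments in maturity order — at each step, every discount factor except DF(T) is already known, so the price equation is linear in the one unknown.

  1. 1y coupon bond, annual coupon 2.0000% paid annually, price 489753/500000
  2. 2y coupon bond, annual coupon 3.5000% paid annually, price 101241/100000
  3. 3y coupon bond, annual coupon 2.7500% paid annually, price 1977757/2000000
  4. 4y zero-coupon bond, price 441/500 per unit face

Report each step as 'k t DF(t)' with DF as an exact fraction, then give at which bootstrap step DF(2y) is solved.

1 1 9603/10000
2 2 9457/10000
3 3 4557/5000
4 4 441/500
DF(2y) is solved at step 2

step 1 [1y] bond c/1=1/50: DF=(489753/500000 − 1/50·(0))/(1+1/50) = 9603/10000 ≈ 0.960300
step 2 [2y] bond c/1=7/200: DF=(101241/100000 − 7/200·(0.960300))/(1+7/200) = 9457/10000 ≈ 0.945700
step 3 [3y] bond c/1=11/400: DF=(1977757/2000000 − 11/400·(0.960300+0.945700))/(1+11/400) = 4557/5000 ≈ 0.911400
step 4 [4y] zero: DF = P = 441/500 ≈ 0.882000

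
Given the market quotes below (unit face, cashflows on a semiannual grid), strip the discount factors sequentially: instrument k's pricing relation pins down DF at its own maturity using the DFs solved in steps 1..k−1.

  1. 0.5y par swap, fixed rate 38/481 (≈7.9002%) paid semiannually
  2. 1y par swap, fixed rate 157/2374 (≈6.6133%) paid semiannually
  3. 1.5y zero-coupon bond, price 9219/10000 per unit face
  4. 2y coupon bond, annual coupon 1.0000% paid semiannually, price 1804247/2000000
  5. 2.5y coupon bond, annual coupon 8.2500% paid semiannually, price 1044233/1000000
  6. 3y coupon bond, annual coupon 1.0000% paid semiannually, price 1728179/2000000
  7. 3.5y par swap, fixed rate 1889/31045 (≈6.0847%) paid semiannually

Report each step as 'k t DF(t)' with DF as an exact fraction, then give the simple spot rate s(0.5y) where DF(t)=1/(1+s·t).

step 1 [0.5y] swap r/2=19/481: DF=(1 − 19/481·(0))/(1+19/481) = 481/500 ≈ 0.962000
step 2 [1y] swap r/2=157/4748: DF=(1 − 157/4748·(0.962000))/(1+157/4748) = 2343/2500 ≈ 0.937200
step 3 [1.5y] zero: DF = P = 9219/10000 ≈ 0.921900
step 4 [2y] bond c/2=1/200: DF=(1804247/2000000 − 1/200·(0.962000+0.937200+0.921900))/(1+1/200) = 2209/2500 ≈ 0.883600
step 5 [2.5y] bond c/2=33/800: DF=(1044233/1000000 − 33/800·(0.962000+0.937200+0.921900+0.883600))/(1+33/800) = 8561/10000 ≈ 0.856100
step 6 [3y] bond c/2=1/200: DF=(1728179/2000000 − 1/200·(0.962000+0.937200+0.921900+0.883600+0.856100))/(1+1/200) = 8371/10000 ≈ 0.837100
step 7 [3.5y] swap r/2=1889/62090: DF=(1 − 1889/62090·(0.962000+0.937200+0.921900+0.883600+0.856100+0.837100))/(1+1889/62090) = 8111/10000 ≈ 0.811100

1 1/2 481/500
2 1 2343/2500
3 3/2 9219/10000
4 2 2209/2500
5 5/2 8561/10000
6 3 8371/10000
7 7/2 8111/10000
s(0.5y) = (1/(481/500) − 1)/(1/2) = 38/481 ≈ 7.9002%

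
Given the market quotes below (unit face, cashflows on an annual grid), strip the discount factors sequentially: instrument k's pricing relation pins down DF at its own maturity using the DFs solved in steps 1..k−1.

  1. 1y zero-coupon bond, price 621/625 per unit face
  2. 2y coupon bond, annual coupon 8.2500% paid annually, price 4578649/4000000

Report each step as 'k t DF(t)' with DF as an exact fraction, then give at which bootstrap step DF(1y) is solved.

step 1 [1y] zero: DF = P = 621/625 ≈ 0.993600
step 2 [2y] bond c/1=33/400: DF=(4578649/4000000 − 33/400·(0.993600))/(1+33/400) = 9817/10000 ≈ 0.981700

1 1 621/625
2 2 9817/10000
DF(1y) is solved at step 1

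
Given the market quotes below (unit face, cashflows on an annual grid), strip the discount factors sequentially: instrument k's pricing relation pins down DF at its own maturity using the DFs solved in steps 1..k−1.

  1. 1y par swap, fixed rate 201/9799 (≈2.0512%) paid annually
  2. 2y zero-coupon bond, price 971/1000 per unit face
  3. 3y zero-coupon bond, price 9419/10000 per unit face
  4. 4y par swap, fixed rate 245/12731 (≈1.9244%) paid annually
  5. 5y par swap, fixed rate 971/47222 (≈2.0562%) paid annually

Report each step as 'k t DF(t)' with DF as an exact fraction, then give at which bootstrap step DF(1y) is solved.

1 1 9799/10000
2 2 971/1000
3 3 9419/10000
4 4 1853/2000
5 5 9029/10000
DF(1y) is solved at step 1

step 1 [1y] swap r/1=201/9799: DF=(1 − 201/9799·(0))/(1+201/9799) = 9799/10000 ≈ 0.979900
step 2 [2y] zero: DF = P = 971/1000 ≈ 0.971000
step 3 [3y] zero: DF = P = 9419/10000 ≈ 0.941900
step 4 [4y] swap r/1=245/12731: DF=(1 − 245/12731·(0.979900+0.971000+0.941900))/(1+245/12731) = 1853/2000 ≈ 0.926500
step 5 [5y] swap r/1=971/47222: DF=(1 − 971/47222·(0.979900+0.971000+0.941900+0.926500))/(1+971/47222) = 9029/10000 ≈ 0.902900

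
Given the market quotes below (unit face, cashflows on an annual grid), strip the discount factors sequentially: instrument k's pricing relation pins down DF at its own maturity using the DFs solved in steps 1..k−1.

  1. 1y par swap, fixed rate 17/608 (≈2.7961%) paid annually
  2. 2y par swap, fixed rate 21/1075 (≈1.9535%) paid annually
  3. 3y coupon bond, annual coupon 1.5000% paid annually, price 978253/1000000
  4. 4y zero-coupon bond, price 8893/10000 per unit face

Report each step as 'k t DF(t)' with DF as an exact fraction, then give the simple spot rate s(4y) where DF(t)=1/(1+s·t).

step 1 [1y] swap r/1=17/608: DF=(1 − 17/608·(0))/(1+17/608) = 608/625 ≈ 0.972800
step 2 [2y] swap r/1=21/1075: DF=(1 − 21/1075·(0.972800))/(1+21/1075) = 4811/5000 ≈ 0.962200
step 3 [3y] bond c/1=3/200: DF=(978253/1000000 − 3/200·(0.972800+0.962200))/(1+3/200) = 1169/1250 ≈ 0.935200
step 4 [4y] zero: DF = P = 8893/10000 ≈ 0.889300

1 1 608/625
2 2 4811/5000
3 3 1169/1250
4 4 8893/10000
s(4y) = (1/(8893/10000) − 1)/(4) = 1107/35572 ≈ 3.1120%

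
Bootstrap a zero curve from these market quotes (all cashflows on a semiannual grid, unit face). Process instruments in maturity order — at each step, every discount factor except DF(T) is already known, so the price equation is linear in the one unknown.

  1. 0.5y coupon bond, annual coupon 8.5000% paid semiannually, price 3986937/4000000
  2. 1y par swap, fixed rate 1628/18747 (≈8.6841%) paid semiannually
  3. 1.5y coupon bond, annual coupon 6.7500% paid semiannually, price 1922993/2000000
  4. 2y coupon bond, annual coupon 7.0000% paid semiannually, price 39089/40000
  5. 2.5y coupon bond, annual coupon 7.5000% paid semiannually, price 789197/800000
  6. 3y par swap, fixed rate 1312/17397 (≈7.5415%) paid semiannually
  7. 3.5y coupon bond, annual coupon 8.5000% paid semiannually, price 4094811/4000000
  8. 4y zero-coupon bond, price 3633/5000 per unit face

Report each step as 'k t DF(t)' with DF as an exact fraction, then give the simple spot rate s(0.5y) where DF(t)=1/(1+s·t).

step 1 [0.5y] bond c/2=17/400: DF=(3986937/4000000 − 17/400·(0))/(1+17/400) = 9561/10000 ≈ 0.956100
step 2 [1y] swap r/2=814/18747: DF=(1 − 814/18747·(0.956100))/(1+814/18747) = 4593/5000 ≈ 0.918600
step 3 [1.5y] bond c/2=27/800: DF=(1922993/2000000 − 27/800·(0.956100+0.918600))/(1+27/800) = 8689/10000 ≈ 0.868900
step 4 [2y] bond c/2=7/200: DF=(39089/40000 − 7/200·(0.956100+0.918600+0.868900))/(1+7/200) = 4257/5000 ≈ 0.851400
step 5 [2.5y] bond c/2=3/80: DF=(789197/800000 − 3/80·(0.956100+0.918600+0.868900+0.851400))/(1+3/80) = 8209/10000 ≈ 0.820900
step 6 [3y] swap r/2=656/17397: DF=(1 − 656/17397·(0.956100+0.918600+0.868900+0.851400+0.820900))/(1+656/17397) = 502/625 ≈ 0.803200
step 7 [3.5y] bond c/2=17/400: DF=(4094811/4000000 − 17/400·(0.956100+0.918600+0.868900+0.851400+0.820900+0.803200))/(1+17/400) = 1923/2500 ≈ 0.769200
step 8 [4y] zero: DF = P = 3633/5000 ≈ 0.726600

1 1/2 9561/10000
2 1 4593/5000
3 3/2 8689/10000
4 2 4257/5000
5 5/2 8209/10000
6 3 502/625
7 7/2 1923/2500
8 4 3633/5000
s(0.5y) = (1/(9561/10000) − 1)/(1/2) = 878/9561 ≈ 9.1831%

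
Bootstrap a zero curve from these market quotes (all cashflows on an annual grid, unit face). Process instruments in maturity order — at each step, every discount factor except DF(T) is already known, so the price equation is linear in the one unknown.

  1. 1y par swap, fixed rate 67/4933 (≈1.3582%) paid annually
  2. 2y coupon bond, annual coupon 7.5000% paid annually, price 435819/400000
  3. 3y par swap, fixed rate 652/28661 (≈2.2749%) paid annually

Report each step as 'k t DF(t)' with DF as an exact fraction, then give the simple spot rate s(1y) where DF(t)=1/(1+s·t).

1 1 4933/5000
2 2 9447/10000
3 3 2337/2500
s(1y) = (1/(4933/5000) − 1)/(1) = 67/4933 ≈ 1.3582%

step 1 [1y] swap r/1=67/4933: DF=(1 − 67/4933·(0))/(1+67/4933) = 4933/5000 ≈ 0.986600
step 2 [2y] bond c/1=3/40: DF=(435819/400000 − 3/40·(0.986600))/(1+3/40) = 9447/10000 ≈ 0.944700
step 3 [3y] swap r/1=652/28661: DF=(1 − 652/28661·(0.986600+0.944700))/(1+652/28661) = 2337/2500 ≈ 0.934800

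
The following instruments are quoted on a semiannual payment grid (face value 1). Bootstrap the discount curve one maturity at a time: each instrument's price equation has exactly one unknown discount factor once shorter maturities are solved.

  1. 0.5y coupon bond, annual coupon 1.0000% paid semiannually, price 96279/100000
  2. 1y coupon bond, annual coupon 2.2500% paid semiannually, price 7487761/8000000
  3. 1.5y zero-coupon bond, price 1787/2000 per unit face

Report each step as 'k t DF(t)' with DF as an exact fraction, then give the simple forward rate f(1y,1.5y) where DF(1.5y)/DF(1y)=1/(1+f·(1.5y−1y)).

step 1 [0.5y] bond c/2=1/200: DF=(96279/100000 − 1/200·(0))/(1+1/200) = 479/500 ≈ 0.958000
step 2 [1y] bond c/2=9/800: DF=(7487761/8000000 − 9/800·(0.958000))/(1+9/800) = 9149/10000 ≈ 0.914900
step 3 [1.5y] zero: DF = P = 1787/2000 ≈ 0.893500

1 1/2 479/500
2 1 9149/10000
3 3/2 1787/2000
f(1y,1.5y) = ((9149/10000)/(1787/2000) − 1)/(1/2) = 428/8935 ≈ 4.7902%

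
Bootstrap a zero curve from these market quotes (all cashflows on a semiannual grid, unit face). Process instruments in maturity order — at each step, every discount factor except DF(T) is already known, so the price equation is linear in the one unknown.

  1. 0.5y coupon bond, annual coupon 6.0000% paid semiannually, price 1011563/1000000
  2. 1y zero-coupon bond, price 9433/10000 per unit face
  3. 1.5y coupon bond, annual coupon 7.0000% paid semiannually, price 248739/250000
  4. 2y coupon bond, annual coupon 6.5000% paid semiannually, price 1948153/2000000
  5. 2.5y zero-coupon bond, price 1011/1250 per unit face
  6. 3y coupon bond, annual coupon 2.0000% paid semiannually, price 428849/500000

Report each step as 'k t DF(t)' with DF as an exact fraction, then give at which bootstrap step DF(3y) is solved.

step 1 [0.5y] bond c/2=3/100: DF=(1011563/1000000 − 3/100·(0))/(1+3/100) = 9821/10000 ≈ 0.982100
step 2 [1y] zero: DF = P = 9433/10000 ≈ 0.943300
step 3 [1.5y] bond c/2=7/200: DF=(248739/250000 − 7/200·(0.982100+0.943300))/(1+7/200) = 4481/5000 ≈ 0.896200
step 4 [2y] bond c/2=13/400: DF=(1948153/2000000 − 13/400·(0.982100+0.943300+0.896200))/(1+13/400) = 4273/5000 ≈ 0.854600
step 5 [2.5y] zero: DF = P = 1011/1250 ≈ 0.808800
step 6 [3y] bond c/2=1/100: DF=(428849/500000 − 1/100·(0.982100+0.943300+0.896200+0.854600+0.808800))/(1+1/100) = 503/625 ≈ 0.804800

1 1/2 9821/10000
2 1 9433/10000
3 3/2 4481/5000
4 2 4273/5000
5 5/2 1011/1250
6 3 503/625
DF(3y) is solved at step 6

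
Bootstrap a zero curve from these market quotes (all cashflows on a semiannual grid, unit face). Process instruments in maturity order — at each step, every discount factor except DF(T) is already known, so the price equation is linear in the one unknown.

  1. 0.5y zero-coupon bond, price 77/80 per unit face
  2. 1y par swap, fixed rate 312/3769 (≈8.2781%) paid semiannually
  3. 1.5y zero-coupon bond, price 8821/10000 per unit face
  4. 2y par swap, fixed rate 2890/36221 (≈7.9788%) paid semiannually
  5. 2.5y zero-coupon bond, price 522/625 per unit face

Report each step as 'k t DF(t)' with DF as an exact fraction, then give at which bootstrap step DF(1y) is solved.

1 1/2 77/80
2 1 461/500
3 3/2 8821/10000
4 2 1711/2000
5 5/2 522/625
DF(1y) is solved at step 2

step 1 [0.5y] zero: DF = P = 77/80 ≈ 0.962500
step 2 [1y] swap r/2=156/3769: DF=(1 − 156/3769·(0.962500))/(1+156/3769) = 461/500 ≈ 0.922000
step 3 [1.5y] zero: DF = P = 8821/10000 ≈ 0.882100
step 4 [2y] swap r/2=1445/36221: DF=(1 − 1445/36221·(0.962500+0.922000+0.882100))/(1+1445/36221) = 1711/2000 ≈ 0.855500
step 5 [2.5y] zero: DF = P = 522/625 ≈ 0.835200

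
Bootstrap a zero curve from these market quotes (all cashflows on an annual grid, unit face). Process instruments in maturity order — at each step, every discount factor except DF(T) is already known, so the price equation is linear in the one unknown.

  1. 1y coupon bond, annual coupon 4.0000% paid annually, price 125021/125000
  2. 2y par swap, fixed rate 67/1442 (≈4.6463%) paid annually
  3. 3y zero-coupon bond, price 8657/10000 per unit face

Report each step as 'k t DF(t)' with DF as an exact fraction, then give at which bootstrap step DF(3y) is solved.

1 1 9617/10000
2 2 9129/10000
3 3 8657/10000
DF(3y) is solved at step 3

step 1 [1y] bond c/1=1/25: DF=(125021/125000 − 1/25·(0))/(1+1/25) = 9617/10000 ≈ 0.961700
step 2 [2y] swap r/1=67/1442: DF=(1 − 67/1442·(0.961700))/(1+67/1442) = 9129/10000 ≈ 0.912900
step 3 [3y] zero: DF = P = 8657/10000 ≈ 0.865700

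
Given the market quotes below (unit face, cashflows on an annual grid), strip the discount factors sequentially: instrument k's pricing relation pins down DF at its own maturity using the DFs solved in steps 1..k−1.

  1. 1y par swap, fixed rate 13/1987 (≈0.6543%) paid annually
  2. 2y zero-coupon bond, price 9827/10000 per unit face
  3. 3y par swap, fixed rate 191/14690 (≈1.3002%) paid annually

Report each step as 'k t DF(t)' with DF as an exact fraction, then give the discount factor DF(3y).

1 1 1987/2000
2 2 9827/10000
3 3 4809/5000
DF(3y) = 4809/5000 ≈ 0.961800

step 1 [1y] swap r/1=13/1987: DF=(1 − 13/1987·(0))/(1+13/1987) = 1987/2000 ≈ 0.993500
step 2 [2y] zero: DF = P = 9827/10000 ≈ 0.982700
step 3 [3y] swap r/1=191/14690: DF=(1 − 191/14690·(0.993500+0.982700))/(1+191/14690) = 4809/5000 ≈ 0.961800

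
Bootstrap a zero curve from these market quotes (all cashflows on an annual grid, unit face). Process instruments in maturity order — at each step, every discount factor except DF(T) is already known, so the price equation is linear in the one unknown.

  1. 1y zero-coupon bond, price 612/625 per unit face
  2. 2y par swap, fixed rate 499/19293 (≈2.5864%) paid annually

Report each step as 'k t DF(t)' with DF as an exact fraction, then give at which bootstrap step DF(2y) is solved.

1 1 612/625
2 2 9501/10000
DF(2y) is solved at step 2

step 1 [1y] zero: DF = P = 612/625 ≈ 0.979200
step 2 [2y] swap r/1=499/19293: DF=(1 − 499/19293·(0.979200))/(1+499/19293) = 9501/10000 ≈ 0.950100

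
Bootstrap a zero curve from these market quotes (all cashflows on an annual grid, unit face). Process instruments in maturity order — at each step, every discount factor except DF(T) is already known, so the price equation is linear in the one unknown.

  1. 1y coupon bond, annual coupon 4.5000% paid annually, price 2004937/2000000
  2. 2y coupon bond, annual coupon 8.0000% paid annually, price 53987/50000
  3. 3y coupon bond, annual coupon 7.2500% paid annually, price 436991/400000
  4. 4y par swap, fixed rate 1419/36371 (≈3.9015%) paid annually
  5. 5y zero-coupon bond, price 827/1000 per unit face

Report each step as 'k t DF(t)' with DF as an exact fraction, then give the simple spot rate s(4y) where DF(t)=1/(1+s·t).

1 1 9593/10000
2 2 9287/10000
3 3 891/1000
4 4 8581/10000
5 5 827/1000
s(4y) = (1/(8581/10000) − 1)/(4) = 1419/34324 ≈ 4.1341%

step 1 [1y] bond c/1=9/200: DF=(2004937/2000000 − 9/200·(0))/(1+9/200) = 9593/10000 ≈ 0.959300
step 2 [2y] bond c/1=2/25: DF=(53987/50000 − 2/25·(0.959300))/(1+2/25) = 9287/10000 ≈ 0.928700
step 3 [3y] bond c/1=29/400: DF=(436991/400000 − 29/400·(0.959300+0.928700))/(1+29/400) = 891/1000 ≈ 0.891000
step 4 [4y] swap r/1=1419/36371: DF=(1 − 1419/36371·(0.959300+0.928700+0.891000))/(1+1419/36371) = 8581/10000 ≈ 0.858100
step 5 [5y] zero: DF = P = 827/1000 ≈ 0.827000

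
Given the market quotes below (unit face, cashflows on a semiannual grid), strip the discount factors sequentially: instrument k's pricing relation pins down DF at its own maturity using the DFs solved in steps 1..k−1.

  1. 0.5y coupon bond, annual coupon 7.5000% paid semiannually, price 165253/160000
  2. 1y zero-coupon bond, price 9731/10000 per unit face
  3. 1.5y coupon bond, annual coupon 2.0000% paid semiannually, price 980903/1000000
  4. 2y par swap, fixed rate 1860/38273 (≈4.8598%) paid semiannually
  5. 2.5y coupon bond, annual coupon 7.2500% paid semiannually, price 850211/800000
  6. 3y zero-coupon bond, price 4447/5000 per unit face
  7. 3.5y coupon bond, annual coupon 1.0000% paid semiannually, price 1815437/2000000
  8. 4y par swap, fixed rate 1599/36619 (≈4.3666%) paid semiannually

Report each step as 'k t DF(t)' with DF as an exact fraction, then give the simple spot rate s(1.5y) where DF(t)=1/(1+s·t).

step 1 [0.5y] bond c/2=3/80: DF=(165253/160000 − 3/80·(0))/(1+3/80) = 1991/2000 ≈ 0.995500
step 2 [1y] zero: DF = P = 9731/10000 ≈ 0.973100
step 3 [1.5y] bond c/2=1/100: DF=(980903/1000000 − 1/100·(0.995500+0.973100))/(1+1/100) = 9517/10000 ≈ 0.951700
step 4 [2y] swap r/2=930/38273: DF=(1 − 930/38273·(0.995500+0.973100+0.951700))/(1+930/38273) = 907/1000 ≈ 0.907000
step 5 [2.5y] bond c/2=29/800: DF=(850211/800000 − 29/800·(0.995500+0.973100+0.951700+0.907000))/(1+29/800) = 8917/10000 ≈ 0.891700
step 6 [3y] zero: DF = P = 4447/5000 ≈ 0.889400
step 7 [3.5y] bond c/2=1/200: DF=(1815437/2000000 − 1/200·(0.995500+0.973100+0.951700+0.907000+0.891700+0.889400))/(1+1/200) = 8753/10000 ≈ 0.875300
step 8 [4y] swap r/2=1599/73238: DF=(1 − 1599/73238·(0.995500+0.973100+0.951700+0.907000+0.891700+0.889400+0.875300))/(1+1599/73238) = 8401/10000 ≈ 0.840100

1 1/2 1991/2000
2 1 9731/10000
3 3/2 9517/10000
4 2 907/1000
5 5/2 8917/10000
6 3 4447/5000
7 7/2 8753/10000
8 4 8401/10000
s(1.5y) = (1/(9517/10000) − 1)/(3/2) = 322/9517 ≈ 3.3834%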